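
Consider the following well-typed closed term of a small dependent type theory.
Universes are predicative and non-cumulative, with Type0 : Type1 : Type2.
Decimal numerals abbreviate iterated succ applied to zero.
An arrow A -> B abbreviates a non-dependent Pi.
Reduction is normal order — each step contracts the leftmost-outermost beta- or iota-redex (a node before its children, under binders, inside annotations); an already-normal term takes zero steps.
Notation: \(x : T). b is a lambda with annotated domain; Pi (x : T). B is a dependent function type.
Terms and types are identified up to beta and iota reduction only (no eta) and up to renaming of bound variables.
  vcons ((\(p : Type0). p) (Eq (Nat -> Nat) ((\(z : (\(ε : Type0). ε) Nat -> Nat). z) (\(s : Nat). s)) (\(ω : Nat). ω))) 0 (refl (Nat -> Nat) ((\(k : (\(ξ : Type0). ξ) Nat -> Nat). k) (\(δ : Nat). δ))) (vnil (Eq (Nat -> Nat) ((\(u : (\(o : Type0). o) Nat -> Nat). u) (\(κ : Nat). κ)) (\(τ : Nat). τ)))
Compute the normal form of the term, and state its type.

resulting normal form:
  vcons (Eq (Nat -> Nat) (\(p : Nat). p) (\(z : Nat). z)) 0 (refl (Nat -> Nat) (\(ε : Nat). ε)) (vnil (Eq (Nat -> Nat) (\(s : Nat). s) (\(ω : Nat). ω)))
inferred type:
  Vec (Eq (Nat -> Nat) (\(p : Nat). p) (\(z : Nat). z)) 1
observation: the leftmost-outermost redex is a beta-redex, and normalization takes 4 steps.


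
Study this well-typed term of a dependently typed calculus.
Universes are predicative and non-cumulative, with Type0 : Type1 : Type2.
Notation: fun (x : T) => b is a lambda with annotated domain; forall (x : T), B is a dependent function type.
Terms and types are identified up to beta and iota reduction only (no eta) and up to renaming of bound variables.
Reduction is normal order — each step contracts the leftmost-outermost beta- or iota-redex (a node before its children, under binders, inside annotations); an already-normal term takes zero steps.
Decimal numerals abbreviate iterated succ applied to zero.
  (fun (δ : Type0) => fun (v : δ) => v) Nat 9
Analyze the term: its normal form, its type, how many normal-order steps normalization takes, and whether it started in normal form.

reduced normal form:
  9
the term's type:
  Nat
steps to reach normal form (normal order): 2
already normal: no
first contracted redex: a beta-redex


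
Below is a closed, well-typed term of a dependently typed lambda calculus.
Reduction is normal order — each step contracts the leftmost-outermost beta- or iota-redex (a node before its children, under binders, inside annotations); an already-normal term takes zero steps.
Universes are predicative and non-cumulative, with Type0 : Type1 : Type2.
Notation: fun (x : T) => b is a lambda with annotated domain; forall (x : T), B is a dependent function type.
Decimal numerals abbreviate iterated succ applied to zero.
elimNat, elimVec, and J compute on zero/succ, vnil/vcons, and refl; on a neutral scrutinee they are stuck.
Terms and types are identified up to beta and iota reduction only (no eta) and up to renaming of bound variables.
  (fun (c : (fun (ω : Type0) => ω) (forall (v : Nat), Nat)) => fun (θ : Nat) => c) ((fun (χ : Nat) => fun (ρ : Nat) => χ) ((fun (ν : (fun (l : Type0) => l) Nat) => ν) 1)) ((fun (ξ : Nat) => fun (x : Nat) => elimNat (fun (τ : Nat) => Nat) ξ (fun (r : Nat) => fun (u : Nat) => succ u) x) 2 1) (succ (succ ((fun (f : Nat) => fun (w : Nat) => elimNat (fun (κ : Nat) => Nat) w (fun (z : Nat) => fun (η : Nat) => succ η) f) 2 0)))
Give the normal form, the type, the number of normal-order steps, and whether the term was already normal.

reduced normal form:
  1
type:
  Nat
steps to reach normal form (normal order): 5
already normal: no
first redex: a beta-redex


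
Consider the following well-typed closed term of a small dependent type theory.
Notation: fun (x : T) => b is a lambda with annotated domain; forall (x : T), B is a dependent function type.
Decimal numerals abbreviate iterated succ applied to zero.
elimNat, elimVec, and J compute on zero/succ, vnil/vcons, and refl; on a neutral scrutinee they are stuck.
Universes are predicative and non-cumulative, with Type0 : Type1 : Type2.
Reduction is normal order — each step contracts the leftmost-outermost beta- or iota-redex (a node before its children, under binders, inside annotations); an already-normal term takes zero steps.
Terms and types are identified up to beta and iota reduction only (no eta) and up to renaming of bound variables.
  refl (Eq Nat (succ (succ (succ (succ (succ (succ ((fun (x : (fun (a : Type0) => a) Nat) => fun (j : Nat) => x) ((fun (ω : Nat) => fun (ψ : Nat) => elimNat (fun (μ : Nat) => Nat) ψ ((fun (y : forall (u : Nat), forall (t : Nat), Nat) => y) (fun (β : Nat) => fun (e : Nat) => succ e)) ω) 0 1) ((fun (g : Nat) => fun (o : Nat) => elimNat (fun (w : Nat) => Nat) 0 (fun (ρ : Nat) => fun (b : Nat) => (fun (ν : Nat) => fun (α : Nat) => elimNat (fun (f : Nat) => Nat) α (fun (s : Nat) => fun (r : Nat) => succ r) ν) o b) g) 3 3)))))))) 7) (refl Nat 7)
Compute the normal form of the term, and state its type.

resulting normal form:
  refl (Eq Nat 7 7) (refl Nat 7)
inferred type:
  Eq (Eq Nat 7 7) (refl Nat 7) (refl Nat 7)


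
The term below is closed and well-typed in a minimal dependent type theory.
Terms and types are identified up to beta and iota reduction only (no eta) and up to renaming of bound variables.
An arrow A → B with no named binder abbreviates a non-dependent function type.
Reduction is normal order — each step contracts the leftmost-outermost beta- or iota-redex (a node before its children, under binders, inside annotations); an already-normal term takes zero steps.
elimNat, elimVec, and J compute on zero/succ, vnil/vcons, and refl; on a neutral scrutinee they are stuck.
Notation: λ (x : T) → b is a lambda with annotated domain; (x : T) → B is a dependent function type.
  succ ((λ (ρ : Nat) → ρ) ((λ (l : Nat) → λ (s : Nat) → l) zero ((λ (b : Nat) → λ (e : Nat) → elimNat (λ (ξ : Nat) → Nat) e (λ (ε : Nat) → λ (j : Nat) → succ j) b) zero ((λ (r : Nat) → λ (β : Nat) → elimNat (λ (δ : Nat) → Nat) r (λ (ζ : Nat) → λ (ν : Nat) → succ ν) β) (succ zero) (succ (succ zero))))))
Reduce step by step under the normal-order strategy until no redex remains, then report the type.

normal-order reduction sequence:
  succ ((λ (ρ : Nat) → ρ) ((λ (l : Nat) → λ (s : Nat) → l) zero ((λ (b : Nat) → λ (e : Nat) → elimNat (λ (ξ : Nat) → Nat) e (λ (ε : Nat) → λ (j : Nat) → succ j) b) zero ((λ (r : Nat) → λ (β : Nat) → elimNat (λ (δ : Nat) → Nat) r (λ (ζ : Nat) → λ (ν : Nat) → succ ν) β) (succ zero) (succ (succ zero))))))
  ~> succ ((λ (ρ : Nat) → λ (l : Nat) → ρ) zero ((λ (s : Nat) → λ (b : Nat) → elimNat (λ (e : Nat) → Nat) b (λ (ξ : Nat) → λ (ε : Nat) → succ ε) s) zero ((λ (j : Nat) → λ (r : Nat) → elimNat (λ (β : Nat) → Nat) j (λ (δ : Nat) → λ (ζ : Nat) → succ ζ) r) (succ zero) (succ (succ zero)))))
  ~> succ ((λ (ρ : Nat) → zero) ((λ (l : Nat) → λ (s : Nat) → elimNat (λ (b : Nat) → Nat) s (λ (e : Nat) → λ (ξ : Nat) → succ ξ) l) zero ((λ (ε : Nat) → λ (j : Nat) → elimNat (λ (r : Nat) → Nat) ε (λ (β : Nat) → λ (δ : Nat) → succ δ) j) (succ zero) (succ (succ zero)))))
  ~> succ zero
the term's type:
  Nat


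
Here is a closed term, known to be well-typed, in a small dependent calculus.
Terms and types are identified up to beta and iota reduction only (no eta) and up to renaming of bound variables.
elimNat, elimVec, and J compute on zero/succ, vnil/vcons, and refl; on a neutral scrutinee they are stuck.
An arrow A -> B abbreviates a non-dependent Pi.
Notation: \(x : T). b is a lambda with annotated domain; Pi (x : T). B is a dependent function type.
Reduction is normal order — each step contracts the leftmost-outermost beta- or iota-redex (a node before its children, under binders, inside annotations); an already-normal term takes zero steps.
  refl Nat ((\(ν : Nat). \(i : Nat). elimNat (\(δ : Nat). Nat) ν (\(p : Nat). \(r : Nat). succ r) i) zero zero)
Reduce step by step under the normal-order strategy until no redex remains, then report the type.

reduction (normal order):
  refl Nat ((\(ν : Nat). \(i : Nat). elimNat (\(δ : Nat). Nat) ν (\(p : Nat). \(r : Nat). succ r) i) zero zero)
  ~> refl Nat ((\(ν : Nat). elimNat (\(i : Nat). Nat) zero (\(δ : Nat). \(p : Nat). succ p) ν) zero)
  ~> refl Nat (elimNat (\(ν : Nat). Nat) zero (\(i : Nat). \(δ : Nat). succ δ) zero)
  ~> refl Nat zero
type:
  Eq Nat zero zero


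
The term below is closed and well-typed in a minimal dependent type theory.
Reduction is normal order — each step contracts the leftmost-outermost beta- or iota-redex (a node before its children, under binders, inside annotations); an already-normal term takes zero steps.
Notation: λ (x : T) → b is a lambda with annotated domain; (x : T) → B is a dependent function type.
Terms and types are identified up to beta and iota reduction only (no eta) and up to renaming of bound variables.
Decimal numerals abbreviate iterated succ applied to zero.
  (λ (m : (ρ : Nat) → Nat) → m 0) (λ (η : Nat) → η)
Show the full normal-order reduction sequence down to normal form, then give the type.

normal-order reduction sequence:
  (λ (m : (ρ : Nat) → Nat) → m 0) (λ (η : Nat) → η)
  ~> (λ (m : Nat) → m) 0
  ~> 0
inferred type:
  Nat


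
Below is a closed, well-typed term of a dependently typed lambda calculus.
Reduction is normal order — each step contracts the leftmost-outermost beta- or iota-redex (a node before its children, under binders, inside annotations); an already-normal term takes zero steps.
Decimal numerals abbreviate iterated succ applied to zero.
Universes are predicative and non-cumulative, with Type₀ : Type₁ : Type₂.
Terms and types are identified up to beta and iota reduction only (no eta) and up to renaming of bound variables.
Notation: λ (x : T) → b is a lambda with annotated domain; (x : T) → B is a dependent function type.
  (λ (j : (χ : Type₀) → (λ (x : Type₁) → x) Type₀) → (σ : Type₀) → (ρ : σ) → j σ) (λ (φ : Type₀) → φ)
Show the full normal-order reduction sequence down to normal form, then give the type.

normal-order reduction sequence:
  (λ (j : (χ : Type₀) → (λ (x : Type₁) → x) Type₀) → (σ : Type₀) → (ρ : σ) → j σ) (λ (φ : Type₀) → φ)
  ~> (j : Type₀) → (χ : j) → (λ (x : Type₀) → x) j
  ~> (j : Type₀) → (χ : j) → j
the term's type:
  Type₁


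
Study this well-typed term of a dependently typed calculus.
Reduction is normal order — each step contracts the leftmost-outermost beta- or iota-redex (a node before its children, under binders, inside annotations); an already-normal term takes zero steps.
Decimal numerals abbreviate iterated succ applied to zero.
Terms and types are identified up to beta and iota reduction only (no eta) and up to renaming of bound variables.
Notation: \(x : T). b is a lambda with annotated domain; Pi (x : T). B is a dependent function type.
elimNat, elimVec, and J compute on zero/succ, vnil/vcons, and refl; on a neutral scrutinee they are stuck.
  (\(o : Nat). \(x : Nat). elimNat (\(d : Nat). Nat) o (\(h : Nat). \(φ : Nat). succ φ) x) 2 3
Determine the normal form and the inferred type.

resulting normal form:
  5
type:
  Nat


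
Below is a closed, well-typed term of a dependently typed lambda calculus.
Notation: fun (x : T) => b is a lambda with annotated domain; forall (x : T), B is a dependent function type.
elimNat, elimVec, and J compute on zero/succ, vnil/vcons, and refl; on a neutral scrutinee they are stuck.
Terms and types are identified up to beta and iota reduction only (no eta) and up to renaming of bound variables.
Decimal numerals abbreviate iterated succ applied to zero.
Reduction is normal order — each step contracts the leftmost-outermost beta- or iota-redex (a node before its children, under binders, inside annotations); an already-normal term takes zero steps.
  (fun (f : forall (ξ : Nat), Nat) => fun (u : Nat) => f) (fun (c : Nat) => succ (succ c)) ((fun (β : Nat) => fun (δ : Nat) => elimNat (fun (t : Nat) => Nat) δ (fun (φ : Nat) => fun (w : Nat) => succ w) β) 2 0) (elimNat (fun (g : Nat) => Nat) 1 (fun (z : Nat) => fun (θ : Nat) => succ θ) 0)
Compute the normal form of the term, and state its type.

resulting normal form:
  3
inferred type:
  Nat


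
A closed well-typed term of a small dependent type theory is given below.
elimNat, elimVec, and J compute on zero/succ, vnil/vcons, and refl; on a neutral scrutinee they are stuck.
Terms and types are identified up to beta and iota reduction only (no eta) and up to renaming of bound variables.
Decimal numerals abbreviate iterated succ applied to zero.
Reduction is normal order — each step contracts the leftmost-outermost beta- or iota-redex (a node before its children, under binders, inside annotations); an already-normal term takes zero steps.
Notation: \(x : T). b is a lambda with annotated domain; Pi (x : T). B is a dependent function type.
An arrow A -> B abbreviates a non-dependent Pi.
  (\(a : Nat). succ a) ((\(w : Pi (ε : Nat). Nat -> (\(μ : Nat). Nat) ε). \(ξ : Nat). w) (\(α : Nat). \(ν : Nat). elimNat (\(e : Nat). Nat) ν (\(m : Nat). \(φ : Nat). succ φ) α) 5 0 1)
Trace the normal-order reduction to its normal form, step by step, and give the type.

normal-order reduction:
  (\(a : Nat). succ a) ((\(w : Pi (ε : Nat). Nat -> (\(μ : Nat). Nat) ε). \(ξ : Nat). w) (\(α : Nat). \(ν : Nat). elimNat (\(e : Nat). Nat) ν (\(m : Nat). \(φ : Nat). succ φ) α) 5 0 1)
  ~> succ ((\(a : Pi (w : Nat). Nat -> (\(ε : Nat). Nat) w). \(μ : Nat). a) (\(ξ : Nat). \(α : Nat). elimNat (\(ν : Nat). Nat) α (\(e : Nat). \(m : Nat). succ m) ξ) 5 0 1)
  ~> succ ((\(a : Nat). \(w : Nat). \(ε : Nat). elimNat (\(μ : Nat). Nat) ε (\(ξ : Nat). \(α : Nat). succ α) w) 5 0 1)
  ~> succ ((\(a : Nat). \(w : Nat). elimNat (\(ε : Nat). Nat) w (\(μ : Nat). \(ξ : Nat). succ ξ) a) 0 1)
  ~> succ ((\(a : Nat). elimNat (\(w : Nat). Nat) a (\(ε : Nat). \(μ : Nat). succ μ) 0) 1)
  ~> succ (elimNat (\(a : Nat). Nat) 1 (\(w : Nat). \(ε : Nat). succ ε) 0)
  ~> 2
the term's type:
  Nat


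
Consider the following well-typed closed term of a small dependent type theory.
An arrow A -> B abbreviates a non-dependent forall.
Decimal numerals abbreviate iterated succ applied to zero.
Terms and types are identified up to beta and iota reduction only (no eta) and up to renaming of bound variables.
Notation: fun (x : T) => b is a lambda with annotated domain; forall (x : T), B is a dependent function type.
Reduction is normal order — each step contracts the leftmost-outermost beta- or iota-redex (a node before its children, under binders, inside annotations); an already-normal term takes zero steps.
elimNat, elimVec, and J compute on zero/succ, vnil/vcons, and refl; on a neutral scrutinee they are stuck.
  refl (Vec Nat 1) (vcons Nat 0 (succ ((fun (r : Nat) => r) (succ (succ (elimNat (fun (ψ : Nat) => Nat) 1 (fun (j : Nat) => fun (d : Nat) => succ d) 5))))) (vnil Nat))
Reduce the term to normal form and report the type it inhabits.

reduced normal form:
  refl (Vec Nat 1) (vcons Nat 0 9 (vnil Nat))
inferred type:
  Eq (Vec Nat 1) (vcons Nat 0 9 (vnil Nat)) (vcons Nat 0 9 (vnil Nat))
observation: the term reaches its normal form after 17 normal-order steps.


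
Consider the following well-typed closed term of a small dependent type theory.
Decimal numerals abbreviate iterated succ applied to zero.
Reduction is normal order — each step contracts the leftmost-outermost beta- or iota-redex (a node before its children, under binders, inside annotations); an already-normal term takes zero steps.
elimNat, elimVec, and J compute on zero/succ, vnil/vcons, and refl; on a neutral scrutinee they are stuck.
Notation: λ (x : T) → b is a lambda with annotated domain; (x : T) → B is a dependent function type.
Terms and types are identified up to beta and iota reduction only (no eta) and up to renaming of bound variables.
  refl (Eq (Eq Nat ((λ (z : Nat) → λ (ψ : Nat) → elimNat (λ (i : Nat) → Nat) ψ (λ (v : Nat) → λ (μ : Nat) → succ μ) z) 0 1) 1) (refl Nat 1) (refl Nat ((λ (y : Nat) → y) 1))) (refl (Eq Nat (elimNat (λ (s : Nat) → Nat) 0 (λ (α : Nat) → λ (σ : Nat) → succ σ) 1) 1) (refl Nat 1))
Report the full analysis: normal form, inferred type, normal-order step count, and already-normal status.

reduced normal form:
  refl (Eq (Eq Nat 1 1) (refl Nat 1) (refl Nat 1)) (refl (Eq Nat 1 1) (refl Nat 1))
type:
  Eq (Eq (Eq Nat 1 1) (refl Nat 1) (refl Nat 1)) (refl (Eq Nat 1 1) (refl Nat 1)) (refl (Eq Nat 1 1) (refl Nat 1))
normal-order step count: 8
already normal: no
first contracted redex: a beta-redex


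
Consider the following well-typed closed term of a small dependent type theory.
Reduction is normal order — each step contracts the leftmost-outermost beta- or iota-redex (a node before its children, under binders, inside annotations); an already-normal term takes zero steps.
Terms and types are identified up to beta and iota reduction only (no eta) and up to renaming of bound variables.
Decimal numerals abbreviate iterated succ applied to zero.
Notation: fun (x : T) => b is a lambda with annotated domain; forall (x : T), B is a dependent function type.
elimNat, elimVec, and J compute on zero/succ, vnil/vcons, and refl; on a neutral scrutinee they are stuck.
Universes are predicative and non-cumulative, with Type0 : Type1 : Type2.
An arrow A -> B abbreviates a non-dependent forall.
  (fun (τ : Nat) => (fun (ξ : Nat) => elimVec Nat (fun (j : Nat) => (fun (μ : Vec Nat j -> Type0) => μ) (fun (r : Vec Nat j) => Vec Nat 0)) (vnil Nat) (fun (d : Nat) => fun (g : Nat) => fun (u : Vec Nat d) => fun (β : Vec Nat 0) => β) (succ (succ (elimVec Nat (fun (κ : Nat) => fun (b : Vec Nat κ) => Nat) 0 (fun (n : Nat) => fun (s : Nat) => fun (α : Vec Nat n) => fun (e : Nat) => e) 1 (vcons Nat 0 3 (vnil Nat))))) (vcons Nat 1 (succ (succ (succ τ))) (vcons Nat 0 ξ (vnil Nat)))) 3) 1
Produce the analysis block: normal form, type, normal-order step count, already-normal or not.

resulting normal form:
  vnil Nat
type:
  Vec Nat 0
reduction steps (normal order): 13
already normal: no
first contracted redex: a beta-redex


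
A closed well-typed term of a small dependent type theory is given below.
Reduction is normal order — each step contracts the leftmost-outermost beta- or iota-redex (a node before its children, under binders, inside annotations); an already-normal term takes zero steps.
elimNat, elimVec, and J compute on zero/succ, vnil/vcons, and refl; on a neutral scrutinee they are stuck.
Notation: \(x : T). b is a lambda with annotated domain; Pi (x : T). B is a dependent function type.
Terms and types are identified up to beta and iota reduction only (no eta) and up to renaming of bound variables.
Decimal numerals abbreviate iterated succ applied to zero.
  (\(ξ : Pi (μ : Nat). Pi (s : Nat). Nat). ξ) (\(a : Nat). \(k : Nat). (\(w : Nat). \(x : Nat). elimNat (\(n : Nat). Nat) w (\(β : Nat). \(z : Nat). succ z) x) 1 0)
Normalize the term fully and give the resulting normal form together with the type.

reduced normal form:
  \(ξ : Nat). \(μ : Nat). 1
type:
  Pi (ξ : Nat). Pi (μ : Nat). Nat
observation: contracting a beta-redex first, the term normalizes in 4 steps.


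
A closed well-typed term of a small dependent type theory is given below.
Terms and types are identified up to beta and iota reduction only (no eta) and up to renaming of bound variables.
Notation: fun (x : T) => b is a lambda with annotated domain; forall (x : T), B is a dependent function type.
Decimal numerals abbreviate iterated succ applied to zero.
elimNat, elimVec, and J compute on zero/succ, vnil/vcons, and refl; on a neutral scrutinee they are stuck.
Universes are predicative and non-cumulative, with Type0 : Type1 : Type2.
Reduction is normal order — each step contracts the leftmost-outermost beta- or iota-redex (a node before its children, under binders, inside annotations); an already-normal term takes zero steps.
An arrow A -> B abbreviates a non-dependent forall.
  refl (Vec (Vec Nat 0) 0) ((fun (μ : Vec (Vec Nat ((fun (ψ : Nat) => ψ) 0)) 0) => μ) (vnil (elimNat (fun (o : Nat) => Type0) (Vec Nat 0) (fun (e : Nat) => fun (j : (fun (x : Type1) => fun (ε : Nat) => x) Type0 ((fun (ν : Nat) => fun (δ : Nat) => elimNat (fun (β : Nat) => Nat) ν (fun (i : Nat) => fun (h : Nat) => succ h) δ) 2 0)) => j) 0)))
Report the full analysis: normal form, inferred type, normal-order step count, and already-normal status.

reduced normal form:
  refl (Vec (Vec Nat 0) 0) (vnil (Vec Nat 0))
inferred type:
  Eq (Vec (Vec Nat 0) 0) (vnil (Vec Nat 0)) (vnil (Vec Nat 0))
steps to reach normal form (normal order): 2
already normal: no
first redex: a beta-redex


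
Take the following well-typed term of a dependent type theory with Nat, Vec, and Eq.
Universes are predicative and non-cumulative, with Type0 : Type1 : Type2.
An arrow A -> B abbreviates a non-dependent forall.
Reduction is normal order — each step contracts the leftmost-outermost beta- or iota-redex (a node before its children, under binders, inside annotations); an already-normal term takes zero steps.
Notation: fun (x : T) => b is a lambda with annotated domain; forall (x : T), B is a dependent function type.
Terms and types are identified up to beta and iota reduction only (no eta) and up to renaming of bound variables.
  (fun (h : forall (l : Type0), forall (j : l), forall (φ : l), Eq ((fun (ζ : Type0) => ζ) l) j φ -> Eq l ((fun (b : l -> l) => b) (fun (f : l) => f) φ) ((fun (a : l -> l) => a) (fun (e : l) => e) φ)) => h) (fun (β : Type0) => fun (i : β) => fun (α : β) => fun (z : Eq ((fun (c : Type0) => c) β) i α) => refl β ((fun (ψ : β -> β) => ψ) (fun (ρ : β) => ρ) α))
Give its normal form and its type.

normal form:
  fun (h : Type0) => fun (l : h) => fun (j : h) => fun (φ : Eq h l j) => refl h j
type:
  forall (h : Type0), forall (l : h), forall (j : h), Eq h l j -> Eq h j j


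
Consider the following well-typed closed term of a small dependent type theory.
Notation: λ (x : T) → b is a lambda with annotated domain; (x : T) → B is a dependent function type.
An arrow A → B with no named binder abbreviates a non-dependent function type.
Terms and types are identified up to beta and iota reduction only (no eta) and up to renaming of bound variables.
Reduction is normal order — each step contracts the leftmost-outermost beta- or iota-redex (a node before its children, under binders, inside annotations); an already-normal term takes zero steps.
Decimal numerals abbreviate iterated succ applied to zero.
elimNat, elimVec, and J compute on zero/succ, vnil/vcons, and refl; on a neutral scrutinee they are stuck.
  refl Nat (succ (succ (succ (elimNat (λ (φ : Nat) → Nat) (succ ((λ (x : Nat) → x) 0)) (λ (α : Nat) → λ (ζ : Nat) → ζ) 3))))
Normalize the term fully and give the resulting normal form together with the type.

normal form:
  refl Nat 4
inferred type:
  Eq Nat 4 4


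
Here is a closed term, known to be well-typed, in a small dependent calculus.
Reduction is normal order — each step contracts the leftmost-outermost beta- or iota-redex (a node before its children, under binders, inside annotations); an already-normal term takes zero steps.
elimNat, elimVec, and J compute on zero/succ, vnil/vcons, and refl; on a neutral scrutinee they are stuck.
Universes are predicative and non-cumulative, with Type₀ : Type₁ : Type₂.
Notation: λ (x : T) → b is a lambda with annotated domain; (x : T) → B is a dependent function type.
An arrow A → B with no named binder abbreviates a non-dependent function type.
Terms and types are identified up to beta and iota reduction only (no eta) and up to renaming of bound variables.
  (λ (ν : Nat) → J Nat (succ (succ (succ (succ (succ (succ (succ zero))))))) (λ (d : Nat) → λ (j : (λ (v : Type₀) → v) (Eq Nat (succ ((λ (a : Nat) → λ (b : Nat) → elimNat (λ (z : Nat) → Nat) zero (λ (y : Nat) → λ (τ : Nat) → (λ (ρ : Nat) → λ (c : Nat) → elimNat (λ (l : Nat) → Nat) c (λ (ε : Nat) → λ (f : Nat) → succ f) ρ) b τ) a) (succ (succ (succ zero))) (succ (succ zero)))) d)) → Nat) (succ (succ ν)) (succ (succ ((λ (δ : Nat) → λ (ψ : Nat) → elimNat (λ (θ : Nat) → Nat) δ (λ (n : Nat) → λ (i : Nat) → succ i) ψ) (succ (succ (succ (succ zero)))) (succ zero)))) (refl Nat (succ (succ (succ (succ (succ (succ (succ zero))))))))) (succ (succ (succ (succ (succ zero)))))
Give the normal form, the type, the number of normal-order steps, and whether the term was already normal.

resulting normal form:
  succ (succ (succ (succ (succ (succ (succ zero))))))
the term's type:
  Nat
normal-order step count: 2
already normal: no
first contracted redex: a beta-redex


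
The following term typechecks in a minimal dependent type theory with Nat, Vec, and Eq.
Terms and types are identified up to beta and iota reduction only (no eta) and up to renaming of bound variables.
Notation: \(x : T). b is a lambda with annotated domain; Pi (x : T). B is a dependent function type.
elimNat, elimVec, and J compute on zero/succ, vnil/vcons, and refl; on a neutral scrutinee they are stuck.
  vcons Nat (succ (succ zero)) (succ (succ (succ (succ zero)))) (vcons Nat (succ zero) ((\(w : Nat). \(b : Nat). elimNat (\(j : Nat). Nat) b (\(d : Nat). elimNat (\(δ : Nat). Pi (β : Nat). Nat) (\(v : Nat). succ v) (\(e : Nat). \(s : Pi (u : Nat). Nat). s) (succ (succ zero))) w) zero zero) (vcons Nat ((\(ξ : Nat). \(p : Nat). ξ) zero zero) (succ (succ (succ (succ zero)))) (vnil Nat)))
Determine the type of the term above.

type:
  Vec Nat (succ (succ (succ zero)))


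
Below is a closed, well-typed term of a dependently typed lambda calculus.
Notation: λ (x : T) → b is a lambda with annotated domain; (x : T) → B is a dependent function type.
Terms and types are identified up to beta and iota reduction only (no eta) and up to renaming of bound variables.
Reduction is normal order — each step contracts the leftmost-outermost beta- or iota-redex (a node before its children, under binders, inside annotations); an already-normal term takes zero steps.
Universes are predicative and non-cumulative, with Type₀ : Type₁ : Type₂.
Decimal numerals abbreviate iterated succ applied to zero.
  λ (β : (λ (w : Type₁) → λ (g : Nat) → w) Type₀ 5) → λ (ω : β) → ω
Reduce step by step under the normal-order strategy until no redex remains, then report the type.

reduction (normal order):
  λ (β : (λ (w : Type₁) → λ (g : Nat) → w) Type₀ 5) → λ (ω : β) → ω
  ~> λ (β : (λ (w : Nat) → Type₀) 5) → λ (g : β) → g
  ~> λ (β : Type₀) → λ (w : β) → w
the term's type:
  (β : Type₀) → (w : β) → β


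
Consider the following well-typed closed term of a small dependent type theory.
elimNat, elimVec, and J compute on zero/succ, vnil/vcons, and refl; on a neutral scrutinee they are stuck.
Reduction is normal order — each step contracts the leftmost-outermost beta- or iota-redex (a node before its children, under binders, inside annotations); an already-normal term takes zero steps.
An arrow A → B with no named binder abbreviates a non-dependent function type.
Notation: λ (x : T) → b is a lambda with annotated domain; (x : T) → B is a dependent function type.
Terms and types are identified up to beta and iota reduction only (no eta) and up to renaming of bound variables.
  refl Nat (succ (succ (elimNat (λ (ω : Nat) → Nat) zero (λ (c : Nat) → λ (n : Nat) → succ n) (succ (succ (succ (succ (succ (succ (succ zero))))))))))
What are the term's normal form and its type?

resulting normal form:
  refl Nat (succ (succ (succ (succ (succ (succ (succ (succ (succ zero)))))))))
type:
  Eq Nat (succ (succ (succ (succ (succ (succ (succ (succ (succ zero))))))))) (succ (succ (succ (succ (succ (succ (succ (succ (succ zero)))))))))
observation: normalization takes exactly 22 steps under the normal-order strategy.


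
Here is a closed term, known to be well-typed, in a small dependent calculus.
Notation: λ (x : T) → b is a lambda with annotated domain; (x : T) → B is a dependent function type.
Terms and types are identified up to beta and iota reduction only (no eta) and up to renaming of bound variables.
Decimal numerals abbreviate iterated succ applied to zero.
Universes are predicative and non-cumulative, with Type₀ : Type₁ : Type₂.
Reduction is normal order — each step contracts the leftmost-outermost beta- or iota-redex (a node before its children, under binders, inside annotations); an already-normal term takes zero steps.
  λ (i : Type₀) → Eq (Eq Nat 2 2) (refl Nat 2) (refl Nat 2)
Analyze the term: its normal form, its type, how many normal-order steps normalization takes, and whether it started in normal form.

normal form:
  λ (i : Type₀) → Eq (Eq Nat 2 2) (refl Nat 2) (refl Nat 2)
type:
  (i : Type₀) → Type₀
steps to reach normal form (normal order): 0
started in normal form: yes


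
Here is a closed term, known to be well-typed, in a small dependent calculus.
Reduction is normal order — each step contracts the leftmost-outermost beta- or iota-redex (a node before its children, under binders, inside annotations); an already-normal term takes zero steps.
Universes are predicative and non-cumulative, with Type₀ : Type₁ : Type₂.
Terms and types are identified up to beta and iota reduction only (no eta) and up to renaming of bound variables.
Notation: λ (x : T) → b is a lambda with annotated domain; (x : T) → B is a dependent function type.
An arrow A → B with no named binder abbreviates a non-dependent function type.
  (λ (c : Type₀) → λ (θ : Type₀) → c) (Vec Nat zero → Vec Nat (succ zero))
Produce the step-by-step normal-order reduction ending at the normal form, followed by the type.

normal-order reduction sequence:
  (λ (c : Type₀) → λ (θ : Type₀) → c) (Vec Nat zero → Vec Nat (succ zero))
  ~> λ (c : Type₀) → Vec Nat zero → Vec Nat (succ zero)
inferred type:
  Type₀ → Type₀


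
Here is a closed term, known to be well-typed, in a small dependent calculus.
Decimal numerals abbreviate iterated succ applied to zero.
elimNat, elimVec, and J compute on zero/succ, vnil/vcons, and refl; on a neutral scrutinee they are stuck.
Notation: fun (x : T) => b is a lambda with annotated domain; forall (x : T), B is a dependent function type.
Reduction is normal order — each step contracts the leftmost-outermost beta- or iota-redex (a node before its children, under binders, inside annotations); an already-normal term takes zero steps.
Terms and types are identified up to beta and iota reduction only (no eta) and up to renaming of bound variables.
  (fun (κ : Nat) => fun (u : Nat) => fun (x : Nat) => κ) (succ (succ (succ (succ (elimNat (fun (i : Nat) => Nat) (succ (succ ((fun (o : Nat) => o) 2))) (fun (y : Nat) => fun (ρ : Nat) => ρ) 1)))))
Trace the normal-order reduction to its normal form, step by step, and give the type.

reduction (normal order):
  (fun (κ : Nat) => fun (u : Nat) => fun (x : Nat) => κ) (succ (succ (succ (succ (elimNat (fun (i : Nat) => Nat) (succ (succ ((fun (o : Nat) => o) 2))) (fun (y : Nat) => fun (ρ : Nat) => ρ) 1)))))
  ~> fun (κ : Nat) => fun (u : Nat) => succ (succ (succ (succ (elimNat (fun (x : Nat) => Nat) (succ (succ ((fun (i : Nat) => i) 2))) (fun (o : Nat) => fun (y : Nat) => y) 1))))
  ~> fun (κ : Nat) => fun (u : Nat) => succ (succ (succ (succ ((fun (x : Nat) => fun (i : Nat) => i) 0 (elimNat (fun (o : Nat) => Nat) (succ (succ ((fun (y : Nat) => y) 2))) (fun (ρ : Nat) => fun (ξ : Nat) => ξ) 0)))))
  ~> fun (κ : Nat) => fun (u : Nat) => succ (succ (succ (succ ((fun (x : Nat) => x) (elimNat (fun (i : Nat) => Nat) (succ (succ ((fun (o : Nat) => o) 2))) (fun (y : Nat) => fun (ρ : Nat) => ρ) 0)))))
  ~> fun (κ : Nat) => fun (u : Nat) => succ (succ (succ (succ (elimNat (fun (x : Nat) => Nat) (succ (succ ((fun (i : Nat) => i) 2))) (fun (o : Nat) => fun (y : Nat) => y) 0))))
  ~> fun (κ : Nat) => fun (u : Nat) => succ (succ (succ (succ (succ (succ ((fun (x : Nat) => x) 2))))))
  ~> fun (κ : Nat) => fun (u : Nat) => 8
the term's type:
  forall (κ : Nat), forall (u : Nat), Nat


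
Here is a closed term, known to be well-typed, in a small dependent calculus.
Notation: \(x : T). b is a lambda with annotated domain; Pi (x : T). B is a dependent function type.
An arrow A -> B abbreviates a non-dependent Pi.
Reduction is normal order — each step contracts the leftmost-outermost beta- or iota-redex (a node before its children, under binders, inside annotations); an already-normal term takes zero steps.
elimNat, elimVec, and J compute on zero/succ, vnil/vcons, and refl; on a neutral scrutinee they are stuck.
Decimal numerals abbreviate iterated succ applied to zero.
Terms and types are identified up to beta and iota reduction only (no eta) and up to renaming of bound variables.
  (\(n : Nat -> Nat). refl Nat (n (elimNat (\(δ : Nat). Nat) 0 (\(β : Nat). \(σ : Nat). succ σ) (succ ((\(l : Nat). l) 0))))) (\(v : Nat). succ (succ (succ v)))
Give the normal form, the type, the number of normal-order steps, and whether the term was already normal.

resulting normal form:
  refl Nat 4
type:
  Eq Nat 4 4
reduction steps (normal order): 7
term was already normal: no
first contracted redex: a beta-redex


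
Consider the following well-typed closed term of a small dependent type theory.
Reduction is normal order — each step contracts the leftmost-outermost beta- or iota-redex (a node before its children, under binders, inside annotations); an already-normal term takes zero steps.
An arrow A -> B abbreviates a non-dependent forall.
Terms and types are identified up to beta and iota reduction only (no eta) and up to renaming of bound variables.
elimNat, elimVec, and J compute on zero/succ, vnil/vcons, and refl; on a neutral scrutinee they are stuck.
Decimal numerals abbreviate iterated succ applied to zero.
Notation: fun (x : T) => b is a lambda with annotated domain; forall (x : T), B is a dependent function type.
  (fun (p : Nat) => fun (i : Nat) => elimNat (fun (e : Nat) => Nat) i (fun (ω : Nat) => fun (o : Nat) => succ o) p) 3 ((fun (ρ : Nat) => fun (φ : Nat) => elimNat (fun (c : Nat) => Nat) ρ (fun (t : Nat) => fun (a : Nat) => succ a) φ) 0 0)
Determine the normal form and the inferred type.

normal form:
  3
type:
  Nat
observation: contracting a beta-redex first, the term normalizes in 15 steps.


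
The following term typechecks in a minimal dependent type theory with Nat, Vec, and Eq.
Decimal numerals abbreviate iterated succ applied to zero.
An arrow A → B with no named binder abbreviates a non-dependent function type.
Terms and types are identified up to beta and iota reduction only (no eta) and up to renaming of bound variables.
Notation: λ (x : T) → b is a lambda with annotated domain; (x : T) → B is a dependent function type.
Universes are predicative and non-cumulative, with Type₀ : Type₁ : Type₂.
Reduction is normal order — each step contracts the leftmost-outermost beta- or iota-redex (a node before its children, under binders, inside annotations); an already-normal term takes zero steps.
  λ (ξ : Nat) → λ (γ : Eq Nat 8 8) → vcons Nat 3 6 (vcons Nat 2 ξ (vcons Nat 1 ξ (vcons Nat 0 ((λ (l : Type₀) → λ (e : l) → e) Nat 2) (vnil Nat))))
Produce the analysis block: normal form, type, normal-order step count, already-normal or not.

normal form:
  λ (ξ : Nat) → λ (γ : Eq Nat 8 8) → vcons Nat 3 6 (vcons Nat 2 ξ (vcons Nat 1 ξ (vcons Nat 0 2 (vnil Nat))))
the term's type:
  Nat → Eq Nat 8 8 → Vec Nat 4
normal-order step count: 2
already normal: no
first contracted redex: a beta-redex


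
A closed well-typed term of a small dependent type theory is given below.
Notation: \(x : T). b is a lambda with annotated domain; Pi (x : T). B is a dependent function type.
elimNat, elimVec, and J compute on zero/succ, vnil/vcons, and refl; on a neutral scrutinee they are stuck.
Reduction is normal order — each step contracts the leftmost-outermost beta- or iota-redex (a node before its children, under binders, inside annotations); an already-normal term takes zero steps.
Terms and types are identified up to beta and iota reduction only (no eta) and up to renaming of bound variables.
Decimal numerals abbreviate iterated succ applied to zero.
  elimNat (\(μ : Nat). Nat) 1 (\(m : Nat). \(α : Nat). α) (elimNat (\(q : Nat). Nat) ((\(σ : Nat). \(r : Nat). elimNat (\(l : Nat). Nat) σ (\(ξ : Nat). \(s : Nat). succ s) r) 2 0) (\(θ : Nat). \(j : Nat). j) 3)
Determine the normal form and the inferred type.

normal form:
  1
inferred type:
  Nat
observation: the leftmost-outermost redex is an elimNat iota-redex, and normalization takes 20 steps.


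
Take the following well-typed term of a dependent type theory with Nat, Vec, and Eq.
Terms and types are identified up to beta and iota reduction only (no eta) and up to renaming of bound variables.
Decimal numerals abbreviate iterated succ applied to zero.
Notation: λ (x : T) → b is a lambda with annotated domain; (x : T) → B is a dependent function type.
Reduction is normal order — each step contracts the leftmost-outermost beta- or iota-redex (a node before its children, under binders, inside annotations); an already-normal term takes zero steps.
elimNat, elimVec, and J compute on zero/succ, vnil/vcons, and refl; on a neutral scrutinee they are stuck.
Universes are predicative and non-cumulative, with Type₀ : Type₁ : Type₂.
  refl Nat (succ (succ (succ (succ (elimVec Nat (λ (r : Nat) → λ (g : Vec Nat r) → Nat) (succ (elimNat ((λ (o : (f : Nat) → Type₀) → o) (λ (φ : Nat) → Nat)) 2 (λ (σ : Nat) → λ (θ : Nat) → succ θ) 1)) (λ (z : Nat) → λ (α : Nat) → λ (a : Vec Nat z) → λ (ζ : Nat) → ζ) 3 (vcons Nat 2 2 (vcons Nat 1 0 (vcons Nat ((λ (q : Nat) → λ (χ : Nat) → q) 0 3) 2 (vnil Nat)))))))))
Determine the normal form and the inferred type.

resulting normal form:
  refl Nat 8
inferred type:
  Eq Nat 8 8
observation: 20 normal-order steps normalize the term, beginning with an elimVec iota-redex.


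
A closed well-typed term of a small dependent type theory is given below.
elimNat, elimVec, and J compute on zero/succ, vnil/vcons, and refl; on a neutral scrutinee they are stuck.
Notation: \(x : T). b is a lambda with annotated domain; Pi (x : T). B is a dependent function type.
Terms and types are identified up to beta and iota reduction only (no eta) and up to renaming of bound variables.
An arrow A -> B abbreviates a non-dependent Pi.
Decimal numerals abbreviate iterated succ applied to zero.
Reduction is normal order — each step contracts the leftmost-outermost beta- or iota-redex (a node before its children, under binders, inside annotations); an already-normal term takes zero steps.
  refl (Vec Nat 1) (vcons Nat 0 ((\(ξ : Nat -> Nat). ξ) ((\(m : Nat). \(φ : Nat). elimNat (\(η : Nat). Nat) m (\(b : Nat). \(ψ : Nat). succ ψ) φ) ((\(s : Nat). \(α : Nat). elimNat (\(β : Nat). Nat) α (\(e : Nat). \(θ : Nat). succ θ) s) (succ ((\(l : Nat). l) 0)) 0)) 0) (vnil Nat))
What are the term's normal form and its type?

resulting normal form:
  refl (Vec Nat 1) (vcons Nat 0 1 (vnil Nat))
the term's type:
  Eq (Vec Nat 1) (vcons Nat 0 1 (vnil Nat)) (vcons Nat 0 1 (vnil Nat))


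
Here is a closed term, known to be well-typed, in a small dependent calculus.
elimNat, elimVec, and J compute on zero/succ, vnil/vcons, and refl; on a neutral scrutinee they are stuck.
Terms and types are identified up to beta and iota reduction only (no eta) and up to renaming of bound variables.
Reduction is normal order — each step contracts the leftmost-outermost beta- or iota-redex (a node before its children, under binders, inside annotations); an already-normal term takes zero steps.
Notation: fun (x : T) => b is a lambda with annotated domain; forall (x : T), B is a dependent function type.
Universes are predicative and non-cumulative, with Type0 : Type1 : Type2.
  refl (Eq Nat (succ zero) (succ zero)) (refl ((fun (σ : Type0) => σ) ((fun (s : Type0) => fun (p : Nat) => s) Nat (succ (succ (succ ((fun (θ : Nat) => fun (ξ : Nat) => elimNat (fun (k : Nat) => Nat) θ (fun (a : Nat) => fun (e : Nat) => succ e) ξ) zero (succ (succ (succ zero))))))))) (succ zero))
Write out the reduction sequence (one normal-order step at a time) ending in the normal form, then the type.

normal-order reduction sequence:
  refl (Eq Nat (succ zero) (succ zero)) (refl ((fun (σ : Type0) => σ) ((fun (s : Type0) => fun (p : Nat) => s) Nat (succ (succ (succ ((fun (θ : Nat) => fun (ξ : Nat) => elimNat (fun (k : Nat) => Nat) θ (fun (a : Nat) => fun (e : Nat) => succ e) ξ) zero (succ (succ (succ zero))))))))) (succ zero))
  ~> refl (Eq Nat (succ zero) (succ zero)) (refl ((fun (σ : Type0) => fun (s : Nat) => σ) Nat (succ (succ (succ ((fun (p : Nat) => fun (θ : Nat) => elimNat (fun (ξ : Nat) => Nat) p (fun (k : Nat) => fun (a : Nat) => succ a) θ) zero (succ (succ (succ zero)))))))) (succ zero))
  ~> refl (Eq Nat (succ zero) (succ zero)) (refl ((fun (σ : Nat) => Nat) (succ (succ (succ ((fun (s : Nat) => fun (p : Nat) => elimNat (fun (θ : Nat) => Nat) s (fun (ξ : Nat) => fun (k : Nat) => succ k) p) zero (succ (succ (succ zero)))))))) (succ zero))
  ~> refl (Eq Nat (succ zero) (succ zero)) (refl Nat (succ zero))
inferred type:
  Eq (Eq Nat (succ zero) (succ zero)) (refl Nat (succ zero)) (refl Nat (succ zero))
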